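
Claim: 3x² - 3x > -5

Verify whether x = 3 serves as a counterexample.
Substitute x = 3 into the relation:
x = 3: LHS = 3·3² - 3·3 = 18; 18 > -5 — holds

The relation holds at x = 3, so it is not a counterexample.

Answer: No, x = 3 is not a counterexample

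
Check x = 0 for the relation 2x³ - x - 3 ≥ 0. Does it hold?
x = 0: LHS = 2·0³ - 0 - 3 = -3; -3 ≥ 0 — FAILS

The relation fails at x = 0, so x = 0 is a counterexample.

Answer: No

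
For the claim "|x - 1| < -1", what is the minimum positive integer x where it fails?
Testing positive integers:
x = 1: LHS = |1 - 1| = |0| = 0; 0 < -1 — FAILS  ← smallest positive counterexample

Answer: x = 1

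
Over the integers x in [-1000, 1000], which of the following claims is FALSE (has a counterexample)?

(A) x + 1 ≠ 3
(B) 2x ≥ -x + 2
(A) x = 2: LHS = 2 + 1 = 3; 3 ≠ 3 — FAILS
(B) x = 0: LHS = 2·0 = 0, RHS = -0 + 2 = 2; 0 ≥ 2 — FAILS

Answer: Both A and B are false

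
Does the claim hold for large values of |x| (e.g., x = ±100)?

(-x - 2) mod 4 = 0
x = 100: LHS = (-100 - 2) mod 4 = (-102) mod 4 = 2; 2 = 0 — FAILS
x = -100: LHS = (-(-100) - 2) mod 4 = 98 mod 4 = 2; 2 = 0 — FAILS

Answer: No, fails for both x = 100 and x = -100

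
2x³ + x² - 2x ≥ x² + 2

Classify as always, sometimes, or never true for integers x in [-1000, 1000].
Holds at x = 2: LHS = 2·2³ + 2² - 2·2 = 16, RHS = 2² + 2 = 6; 16 ≥ 6 — holds
Fails at x = 0: LHS = 2·0³ + 0² - 2·0 = 0, RHS = 0² + 2 = 2; 0 ≥ 2 — FAILS
It is satisfied by some integers in the range but not all.

Answer: Sometimes true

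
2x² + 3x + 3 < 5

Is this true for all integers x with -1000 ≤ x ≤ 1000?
The claim fails at x = 1:
x = 1: LHS = 2·1² + 3·1 + 3 = 8; 8 < 5 — FAILS

Because a single integer refutes it, the statement is false.

Answer: False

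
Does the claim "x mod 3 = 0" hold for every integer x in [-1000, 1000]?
The claim fails at x = 1:
x = 1: LHS = 1 mod 3 = 1; 1 = 0 — FAILS

Because a single integer refutes it, the statement is false.

Answer: False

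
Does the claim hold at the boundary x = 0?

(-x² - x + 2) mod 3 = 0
x = 0: LHS = (-0² - 0 + 2) mod 3 = 2 mod 3 = 2; 2 = 0 — FAILS

The relation fails at x = 0, so x = 0 is a counterexample.

Answer: No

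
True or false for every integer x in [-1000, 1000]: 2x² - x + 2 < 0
The claim fails at x = 0:
x = 0: LHS = 2·0² - 0 + 2 = 2; 2 < 0 — FAILS

Because a single integer refutes it, the statement is false.

Answer: False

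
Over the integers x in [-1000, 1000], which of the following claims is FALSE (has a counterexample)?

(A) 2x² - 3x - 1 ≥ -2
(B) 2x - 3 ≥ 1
(A) Over all integers in [-1000, 1000], LHS − RHS is smallest at x = 1, where it equals 0:
x = 1: LHS = 2·1² - 3·1 - 1 = -2; -2 ≥ -2 — holds
At the ends of the range:
x = -1000: LHS = 2·(-1000)² - 3·(-1000) - 1 = 2002999; 2002999 ≥ -2 — holds
x = 1000: LHS = 2·1000² - 3·1000 - 1 = 1996999; 1996999 ≥ -2 — holds
Hence LHS − RHS is never negative, i.e. LHS ≥ RHS throughout, so the relation holds for every integer in [-1000, 1000].

(B) x = 0: LHS = 2·0 - 3 = -3; -3 ≥ 1 — FAILS

Only (B) has a counterexample.

Answer: B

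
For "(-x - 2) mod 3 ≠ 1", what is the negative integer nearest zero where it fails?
Testing negative integers from -1 downward:
x = -1: LHS = (-(-1) - 2) mod 3 = (-1) mod 3 = 2; 2 ≠ 1 — holds
x = -2: LHS = (-(-2) - 2) mod 3 = 0 mod 3 = 0; 0 ≠ 1 — holds
x = -3: LHS = (-(-3) - 2) mod 3 = 1 mod 3 = 1; 1 ≠ 1 — FAILS  ← closest negative counterexample to 0

Answer: x = -3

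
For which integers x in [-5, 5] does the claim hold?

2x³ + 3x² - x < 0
Holds for: {-5, -4, -3, -2}
Fails for: {-1, 0, 1, 2, 3, 4, 5}

Answer: {-5, -4, -3, -2}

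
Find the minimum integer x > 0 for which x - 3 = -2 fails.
Testing positive integers:
x = 1: LHS = 1 - 3 = -2; -2 = -2 — holds
x = 2: LHS = 2 - 3 = -1; -1 = -2 — FAILS  ← smallest positive counterexample

Answer: x = 2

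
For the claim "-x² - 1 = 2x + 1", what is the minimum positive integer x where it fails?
Testing positive integers:
x = 1: LHS = -1² - 1 = -2, RHS = 2·1 + 1 = 3; -2 = 3 — FAILS  ← smallest positive counterexample

Answer: x = 1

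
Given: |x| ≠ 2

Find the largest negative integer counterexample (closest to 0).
Testing negative integers from -1 downward:
x = -1: LHS = |-1| = 1; 1 ≠ 2 — holds
x = -2: LHS = |-2| = 2; 2 ≠ 2 — FAILS  ← closest negative counterexample to 0

Answer: x = -2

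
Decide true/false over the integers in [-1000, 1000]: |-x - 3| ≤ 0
The claim fails at x = 0:
x = 0: LHS = |-0 - 3| = |-3| = 3; 3 ≤ 0 — FAILS

Because a single integer refutes it, the statement is false.

Answer: False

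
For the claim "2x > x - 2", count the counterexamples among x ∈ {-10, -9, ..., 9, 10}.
Counterexamples in [-10, 10]: {-10, -9, -8, -7, -6, -5, -4, -3, -2}.

Counting them gives 9 values.

Answer: 9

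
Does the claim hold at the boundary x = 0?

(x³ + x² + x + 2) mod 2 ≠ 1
x = 0: LHS = (0³ + 0² + 0 + 2) mod 2 = 2 mod 2 = 0; 0 ≠ 1 — holds

The relation is satisfied at x = 0.

Answer: Yes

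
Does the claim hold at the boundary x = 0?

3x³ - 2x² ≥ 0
x = 0: LHS = 3·0³ - 2·0² = 0; 0 ≥ 0 — holds

The relation is satisfied at x = 0.

Answer: Yes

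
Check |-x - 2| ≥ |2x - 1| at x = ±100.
x = 100: LHS = |-100 - 2| = |-102| = 102, RHS = |2·100 - 1| = |199| = 199; 102 ≥ 199 — FAILS
x = -100: LHS = |-(-100) - 2| = |98| = 98, RHS = |2·(-100) - 1| = |-201| = 201; 98 ≥ 201 — FAILS

Answer: No, fails for both x = 100 and x = -100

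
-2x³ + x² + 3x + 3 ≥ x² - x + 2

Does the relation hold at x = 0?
x = 0: LHS = -2·0³ + 0² + 3·0 + 3 = 3, RHS = 0² - 0 + 2 = 2; 3 ≥ 2 — holds

The relation is satisfied at x = 0.

Answer: Yes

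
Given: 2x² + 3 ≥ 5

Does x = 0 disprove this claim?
Substitute x = 0 into the relation:
x = 0: LHS = 2·0² + 3 = 3; 3 ≥ 5 — FAILS

Since the claim fails at x = 0, this value is a counterexample.

Answer: Yes, x = 0 is a counterexample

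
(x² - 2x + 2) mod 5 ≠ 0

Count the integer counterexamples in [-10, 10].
Counterexamples in [-10, 10]: {-7, -6, -2, -1, 3, 4, 8, 9}.

Counting them gives 8 values.

Answer: 8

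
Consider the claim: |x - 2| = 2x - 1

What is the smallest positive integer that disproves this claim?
Testing positive integers:
x = 1: LHS = |1 - 2| = |-1| = 1, RHS = 2·1 - 1 = 1; 1 = 1 — holds
x = 2: LHS = |2 - 2| = |0| = 0, RHS = 2·2 - 1 = 3; 0 = 3 — FAILS  ← smallest positive counterexample

Answer: x = 2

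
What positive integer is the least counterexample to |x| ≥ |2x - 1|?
Testing positive integers:
x = 1: LHS = |1| = 1, RHS = |2·1 - 1| = |1| = 1; 1 ≥ 1 — holds
x = 2: LHS = |2| = 2, RHS = |2·2 - 1| = |3| = 3; 2 ≥ 3 — FAILS  ← smallest positive counterexample

Answer: x = 2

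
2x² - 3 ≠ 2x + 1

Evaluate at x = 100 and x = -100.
x = 100: LHS = 2·100² - 3 = 19997, RHS = 2·100 + 1 = 201; 19997 ≠ 201 — holds
x = -100: LHS = 2·(-100)² - 3 = 19997, RHS = 2·(-100) + 1 = -199; 19997 ≠ -199 — holds

Answer: Yes, holds for both x = 100 and x = -100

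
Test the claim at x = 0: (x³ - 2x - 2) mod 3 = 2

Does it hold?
x = 0: LHS = (0³ - 2·0 - 2) mod 3 = (-2) mod 3 = 1; 1 = 2 — FAILS

The relation fails at x = 0, so x = 0 is a counterexample.

Answer: No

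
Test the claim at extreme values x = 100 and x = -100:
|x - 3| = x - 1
x = 100: LHS = |100 - 3| = |97| = 97, RHS = 100 - 1 = 99; 97 = 99 — FAILS
x = -100: LHS = |(-100) - 3| = |-103| = 103, RHS = (-100) - 1 = -101; 103 = -101 — FAILS

Answer: No, fails for both x = 100 and x = -100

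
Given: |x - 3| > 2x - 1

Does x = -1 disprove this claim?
Substitute x = -1 into the relation:
x = -1: LHS = |(-1) - 3| = |-4| = 4, RHS = 2·(-1) - 1 = -3; 4 > -3 — holds

The claim holds here, so x = -1 is not a counterexample. (A counterexample exists elsewhere, e.g. x = 2.)

Answer: No, x = -1 is not a counterexample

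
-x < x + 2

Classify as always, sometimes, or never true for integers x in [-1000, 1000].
Holds at x = 0: LHS = -0 = 0, RHS = 0 + 2 = 2; 0 < 2 — holds
Fails at x = -1: LHS = -(-1) = 1, RHS = (-1) + 2 = 1; 1 < 1 — FAILS
It is satisfied by some integers in the range but not all.

Answer: Sometimes true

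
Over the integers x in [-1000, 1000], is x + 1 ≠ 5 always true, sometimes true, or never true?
Holds at x = 0: LHS = 0 + 1 = 1; 1 ≠ 5 — holds
Fails at x = 4: LHS = 4 + 1 = 5; 5 ≠ 5 — FAILS
It is satisfied by some integers in the range but not all.

Answer: Sometimes true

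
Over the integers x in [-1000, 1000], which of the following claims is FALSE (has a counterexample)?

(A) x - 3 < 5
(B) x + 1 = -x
(A) x = 8: LHS = 8 - 3 = 5; 5 < 5 — FAILS
(B) x = 0: LHS = 0 + 1 = 1, RHS = -0 = 0; 1 = 0 — FAILS

Answer: Both A and B are false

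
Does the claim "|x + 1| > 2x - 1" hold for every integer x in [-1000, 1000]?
The claim fails at x = 2:
x = 2: LHS = |2 + 1| = |3| = 3, RHS = 2·2 - 1 = 3; 3 > 3 — FAILS

Because a single integer refutes it, the statement is false.

Answer: False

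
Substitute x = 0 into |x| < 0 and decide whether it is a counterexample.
Substitute x = 0 into the relation:
x = 0: LHS = |0| = 0; 0 < 0 — FAILS

Since the claim fails at x = 0, this value is a counterexample.

Answer: Yes, x = 0 is a counterexample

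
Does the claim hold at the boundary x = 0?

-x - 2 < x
x = 0: LHS = -0 - 2 = -2; -2 < 0 — holds

The relation is satisfied at x = 0.

Answer: Yes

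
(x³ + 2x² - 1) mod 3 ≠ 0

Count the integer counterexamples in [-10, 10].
Counterexamples in [-10, 10]: {-10, -7, -4, -1, 2, 5, 8}.

Counting them gives 7 values.

Answer: 7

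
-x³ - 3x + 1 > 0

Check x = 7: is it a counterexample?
Substitute x = 7 into the relation:
x = 7: LHS = -7³ - 3·7 + 1 = -363; -363 > 0 — FAILS

Since the claim fails at x = 7, this value is a counterexample.

Answer: Yes, x = 7 is a counterexample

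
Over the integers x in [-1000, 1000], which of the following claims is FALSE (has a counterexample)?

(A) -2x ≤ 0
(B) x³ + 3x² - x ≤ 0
(A) x = -1: LHS = -2·(-1) = 2; 2 ≤ 0 — FAILS
(B) x = 1: LHS = 1³ + 3·1² - 1 = 3; 3 ≤ 0 — FAILS

Answer: Both A and B are false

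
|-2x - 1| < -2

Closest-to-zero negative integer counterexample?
Testing negative integers from -1 downward:
x = -1: LHS = |-2·(-1) - 1| = |1| = 1; 1 < -2 — FAILS  ← closest negative counterexample to 0

Answer: x = -1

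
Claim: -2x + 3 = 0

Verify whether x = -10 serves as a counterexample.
Substitute x = -10 into the relation:
x = -10: LHS = -2·(-10) + 3 = 23; 23 = 0 — FAILS

Since the claim fails at x = -10, this value is a counterexample.

Answer: Yes, x = -10 is a counterexample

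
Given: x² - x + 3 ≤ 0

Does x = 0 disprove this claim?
Substitute x = 0 into the relation:
x = 0: LHS = 0² - 0 + 3 = 3; 3 ≤ 0 — FAILS

Since the claim fails at x = 0, this value is a counterexample.

Answer: Yes, x = 0 is a counterexample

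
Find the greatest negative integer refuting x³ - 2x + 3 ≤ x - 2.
Testing negative integers from -1 downward:
x = -1: LHS = (-1)³ - 2·(-1) + 3 = 4, RHS = (-1) - 2 = -3; 4 ≤ -3 — FAILS  ← closest negative counterexample to 0

Answer: x = -1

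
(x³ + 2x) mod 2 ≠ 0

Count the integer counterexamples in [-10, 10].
Counterexamples in [-10, 10]: {-10, -8, -6, -4, -2, 0, 2, 4, 6, 8, 10}.

Counting them gives 11 values.

Answer: 11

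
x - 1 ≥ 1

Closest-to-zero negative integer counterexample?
Testing negative integers from -1 downward:
x = -1: LHS = (-1) - 1 = -2; -2 ≥ 1 — FAILS  ← closest negative counterexample to 0

Answer: x = -1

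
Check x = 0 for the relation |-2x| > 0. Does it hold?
x = 0: LHS = |-2·0| = |0| = 0; 0 > 0 — FAILS

The relation fails at x = 0, so x = 0 is a counterexample.

Answer: No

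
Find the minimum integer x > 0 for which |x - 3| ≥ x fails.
Testing positive integers:
x = 1: LHS = |1 - 3| = |-2| = 2; 2 ≥ 1 — holds
x = 2: LHS = |2 - 3| = |-1| = 1; 1 ≥ 2 — FAILS  ← smallest positive counterexample

Answer: x = 2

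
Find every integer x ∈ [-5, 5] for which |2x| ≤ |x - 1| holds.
Holds for: {-1, 0}
Fails for: {-5, -4, -3, -2, 1, 2, 3, 4, 5}

Answer: {-1, 0}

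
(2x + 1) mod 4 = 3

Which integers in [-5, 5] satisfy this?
Holds for: {-5, -3, -1, 1, 3, 5}
Fails for: {-4, -2, 0, 2, 4}

Answer: {-5, -3, -1, 1, 3, 5}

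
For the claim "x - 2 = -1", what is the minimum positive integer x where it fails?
Testing positive integers:
x = 1: LHS = 1 - 2 = -1; -1 = -1 — holds
x = 2: LHS = 2 - 2 = 0; 0 = -1 — FAILS  ← smallest positive counterexample

Answer: x = 2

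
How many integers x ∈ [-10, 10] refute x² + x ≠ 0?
Counterexamples in [-10, 10]: {-1, 0}.

Counting them gives 2 values.

Answer: 2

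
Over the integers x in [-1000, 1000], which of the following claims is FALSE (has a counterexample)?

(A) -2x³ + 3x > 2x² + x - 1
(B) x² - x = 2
(A) x = 1: LHS = -2·1³ + 3·1 = 1, RHS = 2·1² + 1 - 1 = 2; 1 > 2 — FAILS
(B) x = 0: LHS = 0² - 0 = 0; 0 = 2 — FAILS

Answer: Both A and B are false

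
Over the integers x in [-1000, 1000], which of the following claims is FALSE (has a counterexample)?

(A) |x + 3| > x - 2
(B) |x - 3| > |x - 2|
(A) Over all integers in [-1000, 1000], LHS − RHS is smallest at x = 0, where it equals 5:
x = 0: LHS = |0 + 3| = |3| = 3, RHS = 0 - 2 = -2; 3 > -2 — holds
At the ends of the range:
x = -1000: LHS = |(-1000) + 3| = |-997| = 997, RHS = (-1000) - 2 = -1002; 997 > -1002 — holds
x = 1000: LHS = |1000 + 3| = |1003| = 1003, RHS = 1000 - 2 = 998; 1003 > 998 — holds
Hence LHS − RHS is never zero or negative, i.e. LHS > RHS throughout, so the relation holds for every integer in [-1000, 1000].

(B) x = 3: LHS = |3 - 3| = |0| = 0, RHS = |3 - 2| = |1| = 1; 0 > 1 — FAILS

Only (B) has a counterexample.

Answer: B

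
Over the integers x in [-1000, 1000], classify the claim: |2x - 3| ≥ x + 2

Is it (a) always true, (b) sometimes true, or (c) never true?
Holds at x = 0: LHS = |2·0 - 3| = |-3| = 3, RHS = 0 + 2 = 2; 3 ≥ 2 — holds
Fails at x = 1: LHS = |2·1 - 3| = |-1| = 1, RHS = 1 + 2 = 3; 1 ≥ 3 — FAILS
It is satisfied by some integers in the range but not all.

Answer: Sometimes true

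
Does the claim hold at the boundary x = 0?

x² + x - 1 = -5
x = 0: LHS = 0² + 0 - 1 = -1; -1 = -5 — FAILS

The relation fails at x = 0, so x = 0 is a counterexample.

Answer: No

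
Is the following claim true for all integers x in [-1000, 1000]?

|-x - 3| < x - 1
The claim fails at x = 0:
x = 0: LHS = |-0 - 3| = |-3| = 3, RHS = 0 - 1 = -1; 3 < -1 — FAILS

Because a single integer refutes it, the statement is false.

Answer: False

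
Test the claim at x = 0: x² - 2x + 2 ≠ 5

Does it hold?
x = 0: LHS = 0² - 2·0 + 2 = 2; 2 ≠ 5 — holds

The relation is satisfied at x = 0.

Answer: Yes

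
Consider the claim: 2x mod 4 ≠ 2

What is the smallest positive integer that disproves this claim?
Testing positive integers:
x = 1: LHS = (2·1) mod 4 = 2 mod 4 = 2; 2 ≠ 2 — FAILS  ← smallest positive counterexample

Answer: x = 1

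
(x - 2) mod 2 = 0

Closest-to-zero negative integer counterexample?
Testing negative integers from -1 downward:
x = -1: LHS = ((-1) - 2) mod 2 = (-3) mod 2 = 1; 1 = 0 — FAILS  ← closest negative counterexample to 0

Answer: x = -1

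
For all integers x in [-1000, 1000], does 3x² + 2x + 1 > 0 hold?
Over all integers in [-1000, 1000], LHS − RHS is smallest at x = 0, where it equals 1:
x = 0: LHS = 3·0² + 2·0 + 1 = 1; 1 > 0 — holds
At the ends of the range:
x = -1000: LHS = 3·(-1000)² + 2·(-1000) + 1 = 2998001; 2998001 > 0 — holds
x = 1000: LHS = 3·1000² + 2·1000 + 1 = 3002001; 3002001 > 0 — holds
Hence LHS − RHS is never zero or negative, i.e. LHS > RHS throughout, so the relation holds for every integer in [-1000, 1000].

No counterexample exists.

Answer: True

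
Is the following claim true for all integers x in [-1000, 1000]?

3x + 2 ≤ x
The claim fails at x = 0:
x = 0: LHS = 3·0 + 2 = 2; 2 ≤ 0 — FAILS

Because a single integer refutes it, the statement is false.

Answer: False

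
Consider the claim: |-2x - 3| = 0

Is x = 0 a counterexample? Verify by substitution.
Substitute x = 0 into the relation:
x = 0: LHS = |-2·0 - 3| = |-3| = 3; 3 = 0 — FAILS

Since the claim fails at x = 0, this value is a counterexample.

Answer: Yes, x = 0 is a counterexample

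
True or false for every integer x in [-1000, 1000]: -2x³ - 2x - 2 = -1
The claim fails at x = 0:
x = 0: LHS = -2·0³ - 2·0 - 2 = -2; -2 = -1 — FAILS

Because a single integer refutes it, the statement is false.

Answer: False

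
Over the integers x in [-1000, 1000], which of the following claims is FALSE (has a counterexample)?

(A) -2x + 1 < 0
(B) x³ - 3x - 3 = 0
(A) x = 0: LHS = -2·0 + 1 = 1; 1 < 0 — FAILS
(B) x = 0: LHS = 0³ - 3·0 - 3 = -3; -3 = 0 — FAILS

Answer: Both A and B are false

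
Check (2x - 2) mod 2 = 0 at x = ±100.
x = 100: LHS = (2·100 - 2) mod 2 = 198 mod 2 = 0; 0 = 0 — holds
x = -100: LHS = (2·(-100) - 2) mod 2 = (-202) mod 2 = 0; 0 = 0 — holds

Answer: Yes, holds for both x = 100 and x = -100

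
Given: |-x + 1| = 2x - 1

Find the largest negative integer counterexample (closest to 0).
Testing negative integers from -1 downward:
x = -1: LHS = |-(-1) + 1| = |2| = 2, RHS = 2·(-1) - 1 = -3; 2 = -3 — FAILS  ← closest negative counterexample to 0

Answer: x = -1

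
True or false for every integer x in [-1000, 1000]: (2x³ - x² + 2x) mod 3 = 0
The claim fails at x = -1:
x = -1: LHS = (2·(-1)³ - (-1)² + 2·(-1)) mod 3 = (-5) mod 3 = 1; 1 = 0 — FAILS

Because a single integer refutes it, the statement is false.

Answer: False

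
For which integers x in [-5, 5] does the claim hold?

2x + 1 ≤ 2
Holds for: {-5, -4, -3, -2, -1, 0}
Fails for: {1, 2, 3, 4, 5}

Answer: {-5, -4, -3, -2, -1, 0}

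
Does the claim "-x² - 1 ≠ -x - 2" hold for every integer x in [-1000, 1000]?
Track d = LHS − RHS over the integers in [-1000, 1000]. Equality would need d = 0, but d changes sign only between consecutive integers, jumping over 0:
x = -1: LHS = -(-1)² - 1 = -2, RHS = -(-1) - 2 = -1; -2 ≠ -1 — holds  (d = -1)
x = 0: LHS = -0² - 1 = -1, RHS = -0 - 2 = -2; -1 ≠ -2 — holds  (d = 1)
x = 1: LHS = -1² - 1 = -2, RHS = -1 - 2 = -3; -2 ≠ -3 — holds  (d = 1)
x = 2: LHS = -2² - 1 = -5, RHS = -2 - 2 = -4; -5 ≠ -4 — holds  (d = -1)
Away from these crossings d keeps a constant sign, and checking every integer in [-1000, 1000] confirms d ≠ 0 throughout. Hence the two sides are never equal, so the relation holds for every integer in [-1000, 1000].

No counterexample exists.

Answer: True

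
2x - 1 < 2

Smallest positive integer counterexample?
Testing positive integers:
x = 1: LHS = 2·1 - 1 = 1; 1 < 2 — holds
x = 2: LHS = 2·2 - 1 = 3; 3 < 2 — FAILS  ← smallest positive counterexample

Answer: x = 2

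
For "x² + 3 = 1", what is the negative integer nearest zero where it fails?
Testing negative integers from -1 downward:
x = -1: LHS = (-1)² + 3 = 4; 4 = 1 — FAILS  ← closest negative counterexample to 0

Answer: x = -1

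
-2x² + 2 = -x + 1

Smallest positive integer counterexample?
Testing positive integers:
x = 1: LHS = -2·1² + 2 = 0, RHS = -1 + 1 = 0; 0 = 0 — holds
x = 2: LHS = -2·2² + 2 = -6, RHS = -2 + 1 = -1; -6 = -1 — FAILS  ← smallest positive counterexample

Answer: x = 2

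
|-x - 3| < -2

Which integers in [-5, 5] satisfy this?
An absolute value is never negative, so the left side is ≥ 0 for every x, while the right side is -2. Tightest case in [-5, 5] is x = -3:
x = -3: LHS = |-(-3) - 3| = |0| = 0; 0 < -2 — FAILS
Hence LHS − RHS is never negative, i.e. LHS ≥ RHS throughout, so the claimed relation (<) fails for every integer in [-5, 5].

Answer: None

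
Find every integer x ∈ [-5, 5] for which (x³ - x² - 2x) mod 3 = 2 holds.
For a polynomial with integer coefficients, its value mod 3 depends only on x mod 3, so it suffices to check one representative of each residue class, x = 0, 1, 2:
x = 0: LHS = (0³ - 0² - 2·0) mod 3 = 0 mod 3 = 0; 0 = 2 — FAILS
x = 1: LHS = (1³ - 1² - 2·1) mod 3 = (-2) mod 3 = 1; 1 = 2 — FAILS
x = 2: LHS = (2³ - 2² - 2·2) mod 3 = 0 mod 3 = 0; 0 = 2 — FAILS
The relation fails in every residue class, so the claimed relation (=) fails for every integer in [-5, 5].

Answer: None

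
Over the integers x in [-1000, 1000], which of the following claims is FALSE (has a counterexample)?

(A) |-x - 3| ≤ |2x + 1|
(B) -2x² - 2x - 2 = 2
(A) x = 0: LHS = |-0 - 3| = |-3| = 3, RHS = |2·0 + 1| = |1| = 1; 3 ≤ 1 — FAILS
(B) x = 0: LHS = -2·0² - 2·0 - 2 = -2; -2 = 2 — FAILS

Answer: Both A and B are false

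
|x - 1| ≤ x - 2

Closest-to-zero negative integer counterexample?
Testing negative integers from -1 downward:
x = -1: LHS = |(-1) - 1| = |-2| = 2, RHS = (-1) - 2 = -3; 2 ≤ -3 — FAILS  ← closest negative counterexample to 0

Answer: x = -1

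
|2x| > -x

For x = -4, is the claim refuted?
Substitute x = -4 into the relation:
x = -4: LHS = |2·(-4)| = |-8| = 8, RHS = -(-4) = 4; 8 > 4 — holds

The claim holds here, so x = -4 is not a counterexample. (A counterexample exists elsewhere, e.g. x = 0.)

Answer: No, x = -4 is not a counterexample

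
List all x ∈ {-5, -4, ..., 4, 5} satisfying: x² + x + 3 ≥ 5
Holds for: {-5, -4, -3, -2, 1, 2, 3, 4, 5}
Fails for: {-1, 0}

Answer: {-5, -4, -3, -2, 1, 2, 3, 4, 5}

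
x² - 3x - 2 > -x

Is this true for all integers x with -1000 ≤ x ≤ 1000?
The claim fails at x = 0:
x = 0: LHS = 0² - 3·0 - 2 = -2, RHS = -0 = 0; -2 > 0 — FAILS

Because a single integer refutes it, the statement is false.

Answer: False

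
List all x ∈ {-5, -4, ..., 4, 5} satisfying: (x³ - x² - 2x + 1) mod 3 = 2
Holds for: {-5, -2, 1, 4}
Fails for: {-4, -3, -1, 0, 2, 3, 5}

Answer: {-5, -2, 1, 4}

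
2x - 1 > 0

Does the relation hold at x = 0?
x = 0: LHS = 2·0 - 1 = -1; -1 > 0 — FAILS

The relation fails at x = 0, so x = 0 is a counterexample.

Answer: No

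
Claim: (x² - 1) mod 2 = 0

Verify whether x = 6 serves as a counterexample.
Substitute x = 6 into the relation:
x = 6: LHS = (6² - 1) mod 2 = 35 mod 2 = 1; 1 = 0 — FAILS

Since the claim fails at x = 6, this value is a counterexample.

Answer: Yes, x = 6 is a counterexample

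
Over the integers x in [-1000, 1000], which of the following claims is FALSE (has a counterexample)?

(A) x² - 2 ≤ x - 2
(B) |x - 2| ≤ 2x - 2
(A) x = -1: LHS = (-1)² - 2 = -1, RHS = (-1) - 2 = -3; -1 ≤ -3 — FAILS
(B) x = 0: LHS = |0 - 2| = |-2| = 2, RHS = 2·0 - 2 = -2; 2 ≤ -2 — FAILS

Answer: Both A and B are false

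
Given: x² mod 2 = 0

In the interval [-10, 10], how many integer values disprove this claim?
Counterexamples in [-10, 10]: {-9, -7, -5, -3, -1, 1, 3, 5, 7, 9}.

Counting them gives 10 values.

Answer: 10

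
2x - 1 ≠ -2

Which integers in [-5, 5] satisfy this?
Track d = LHS − RHS over the integers in [-5, 5]. Equality would need d = 0, but d changes sign only between consecutive integers, jumping over 0:
x = -1: LHS = 2·(-1) - 1 = -3; -3 ≠ -2 — holds  (d = -1)
x = 0: LHS = 2·0 - 1 = -1; -1 ≠ -2 — holds  (d = 1)
Away from these crossings d keeps a constant sign, and checking every integer in [-5, 5] confirms d ≠ 0 throughout. Hence the two sides are never equal, so the relation holds for every integer in [-5, 5].

Answer: All integers in [-5, 5]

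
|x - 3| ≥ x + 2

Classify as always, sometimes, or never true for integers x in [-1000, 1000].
Holds at x = 0: LHS = |0 - 3| = |-3| = 3, RHS = 0 + 2 = 2; 3 ≥ 2 — holds
Fails at x = 1: LHS = |1 - 3| = |-2| = 2, RHS = 1 + 2 = 3; 2 ≥ 3 — FAILS
It is satisfied by some integers in the range but not all.

Answer: Sometimes true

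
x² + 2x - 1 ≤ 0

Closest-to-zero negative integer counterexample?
Testing negative integers from -1 downward:
x = -1: LHS = (-1)² + 2·(-1) - 1 = -2; -2 ≤ 0 — holds
x = -2: LHS = (-2)² + 2·(-2) - 1 = -1; -1 ≤ 0 — holds
x = -3: LHS = (-3)² + 2·(-3) - 1 = 2; 2 ≤ 0 — FAILS  ← closest negative counterexample to 0

Answer: x = -3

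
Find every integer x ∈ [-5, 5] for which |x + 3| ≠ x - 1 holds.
Over all integers in [-5, 5], LHS − RHS is always positive; it is smallest at x = 0, where it equals 4:
x = 0: LHS = |0 + 3| = |3| = 3, RHS = 0 - 1 = -1; 3 ≠ -1 — holds
At the ends of the range:
x = -5: LHS = |(-5) + 3| = |-2| = 2, RHS = (-5) - 1 = -6; 2 ≠ -6 — holds
x = 5: LHS = |5 + 3| = |8| = 8, RHS = 5 - 1 = 4; 8 ≠ 4 — holds
Hence LHS − RHS is never 0, i.e. the two sides are never equal, so the relation holds for every integer in [-5, 5].

Answer: All integers in [-5, 5]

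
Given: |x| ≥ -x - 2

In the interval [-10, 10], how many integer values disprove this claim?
Over all integers in [-10, 10], LHS − RHS is smallest at x = 0, where it equals 2:
x = 0: LHS = |0| = 0, RHS = -0 - 2 = -2; 0 ≥ -2 — holds
At the ends of the range:
x = -10: LHS = |-10| = 10, RHS = -(-10) - 2 = 8; 10 ≥ 8 — holds
x = 10: LHS = |10| = 10, RHS = -10 - 2 = -12; 10 ≥ -12 — holds
Hence LHS − RHS is never negative, i.e. LHS ≥ RHS throughout, so the relation holds for every integer in [-10, 10].

No counterexample appears in that range.

Answer: 0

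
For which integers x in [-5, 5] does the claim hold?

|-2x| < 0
An absolute value is never negative, so the left side is ≥ 0 for every x, while the right side is 0. Tightest case in [-5, 5] is x = 0:
x = 0: LHS = |-2·0| = |0| = 0; 0 < 0 — FAILS
Hence LHS − RHS is never negative, i.e. LHS ≥ RHS throughout, so the claimed relation (<) fails for every integer in [-5, 5].

Answer: None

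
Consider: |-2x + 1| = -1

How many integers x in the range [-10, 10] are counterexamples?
Counterexamples in [-10, 10]: {-10, -9, -8, -7, -6, -5, -4, -3, -2, -1, 0, 1, 2, 3, 4, 5, 6, 7, 8, 9, 10}.

Counting them gives 21 values.

Answer: 21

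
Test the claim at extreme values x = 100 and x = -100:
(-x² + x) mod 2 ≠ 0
x = 100: LHS = (-100² + 100) mod 2 = (-9900) mod 2 = 0; 0 ≠ 0 — FAILS
x = -100: LHS = (-(-100)² + (-100)) mod 2 = (-10100) mod 2 = 0; 0 ≠ 0 — FAILS

Answer: No, fails for both x = 100 and x = -100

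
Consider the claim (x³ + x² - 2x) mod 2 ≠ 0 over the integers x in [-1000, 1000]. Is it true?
The claim fails at x = 0:
x = 0: LHS = (0³ + 0² - 2·0) mod 2 = 0 mod 2 = 0; 0 ≠ 0 — FAILS

Because a single integer refutes it, the statement is false.

Answer: False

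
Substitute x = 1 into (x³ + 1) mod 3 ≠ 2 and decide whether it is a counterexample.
Substitute x = 1 into the relation:
x = 1: LHS = (1³ + 1) mod 3 = 2 mod 3 = 2; 2 ≠ 2 — FAILS

Since the claim fails at x = 1, this value is a counterexample.

Answer: Yes, x = 1 is a counterexample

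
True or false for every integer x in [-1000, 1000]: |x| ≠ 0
The claim fails at x = 0:
x = 0: LHS = |0| = 0; 0 ≠ 0 — FAILS

Because a single integer refutes it, the statement is false.

Answer: False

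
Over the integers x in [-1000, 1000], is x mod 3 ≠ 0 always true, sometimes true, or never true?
Holds at x = 1: LHS = 1 mod 3 = 1; 1 ≠ 0 — holds
Fails at x = 0: LHS = 0 mod 3 = 0; 0 ≠ 0 — FAILS
It is satisfied by some integers in the range but not all.

Answer: Sometimes true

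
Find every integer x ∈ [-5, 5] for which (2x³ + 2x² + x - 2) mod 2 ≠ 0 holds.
Holds for: {-5, -3, -1, 1, 3, 5}
Fails for: {-4, -2, 0, 2, 4}

Answer: {-5, -3, -1, 1, 3, 5}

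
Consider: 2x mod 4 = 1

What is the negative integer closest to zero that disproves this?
Testing negative integers from -1 downward:
x = -1: LHS = (2·(-1)) mod 4 = (-2) mod 4 = 2; 2 = 1 — FAILS  ← closest negative counterexample to 0

Answer: x = -1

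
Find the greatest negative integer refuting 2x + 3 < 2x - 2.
Testing negative integers from -1 downward:
x = -1: LHS = 2·(-1) + 3 = 1, RHS = 2·(-1) - 2 = -4; 1 < -4 — FAILS  ← closest negative counterexample to 0

Answer: x = -1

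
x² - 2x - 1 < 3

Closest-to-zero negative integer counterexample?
Testing negative integers from -1 downward:
x = -1: LHS = (-1)² - 2·(-1) - 1 = 2; 2 < 3 — holds
x = -2: LHS = (-2)² - 2·(-2) - 1 = 7; 7 < 3 — FAILS  ← closest negative counterexample to 0

Answer: x = -2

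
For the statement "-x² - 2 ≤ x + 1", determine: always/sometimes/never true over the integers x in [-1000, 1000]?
Over all integers in [-1000, 1000], LHS − RHS is largest at x = 0, where it equals -3:
x = 0: LHS = -0² - 2 = -2, RHS = 0 + 1 = 1; -2 ≤ 1 — holds
At the ends of the range:
x = -1000: LHS = -(-1000)² - 2 = -1000002, RHS = (-1000) + 1 = -999; -1000002 ≤ -999 — holds
x = 1000: LHS = -1000² - 2 = -1000002, RHS = 1000 + 1 = 1001; -1000002 ≤ 1001 — holds
Hence LHS − RHS is never positive, i.e. LHS ≤ RHS throughout, so the relation holds for every integer in [-1000, 1000].

No counterexample exists.

Answer: Always true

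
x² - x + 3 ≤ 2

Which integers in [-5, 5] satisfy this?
Over all integers in [-5, 5], LHS − RHS is smallest at x = 0, where it equals 1:
x = 0: LHS = 0² - 0 + 3 = 3; 3 ≤ 2 — FAILS
At the ends of the range:
x = -5: LHS = (-5)² - (-5) + 3 = 33; 33 ≤ 2 — FAILS
x = 5: LHS = 5² - 5 + 3 = 23; 23 ≤ 2 — FAILS
Hence LHS − RHS is never zero or negative, i.e. LHS > RHS throughout, so the claimed relation (≤) fails for every integer in [-5, 5].

Answer: None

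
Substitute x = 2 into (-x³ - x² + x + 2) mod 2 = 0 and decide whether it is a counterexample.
Substitute x = 2 into the relation:
x = 2: LHS = (-2³ - 2² + 2 + 2) mod 2 = (-8) mod 2 = 0; 0 = 0 — holds

The claim holds here, so x = 2 is not a counterexample. (A counterexample exists elsewhere, e.g. x = 1.)

Answer: No, x = 2 is not a counterexample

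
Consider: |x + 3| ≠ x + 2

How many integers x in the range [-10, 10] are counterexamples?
Over all integers in [-10, 10], LHS − RHS is always positive; it is smallest at x = 0, where it equals 1:
x = 0: LHS = |0 + 3| = |3| = 3, RHS = 0 + 2 = 2; 3 ≠ 2 — holds
At the ends of the range:
x = -10: LHS = |(-10) + 3| = |-7| = 7, RHS = (-10) + 2 = -8; 7 ≠ -8 — holds
x = 10: LHS = |10 + 3| = |13| = 13, RHS = 10 + 2 = 12; 13 ≠ 12 — holds
Hence LHS − RHS is never 0, i.e. the two sides are never equal, so the relation holds for every integer in [-10, 10].

No counterexample appears in that range.

Answer: 0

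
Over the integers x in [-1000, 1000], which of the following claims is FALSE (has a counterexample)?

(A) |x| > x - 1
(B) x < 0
(A) Over all integers in [-1000, 1000], LHS − RHS is smallest at x = 0, where it equals 1:
x = 0: LHS = |0| = 0, RHS = 0 - 1 = -1; 0 > -1 — holds
At the ends of the range:
x = -1000: LHS = |-1000| = 1000, RHS = (-1000) - 1 = -1001; 1000 > -1001 — holds
x = 1000: LHS = |1000| = 1000, RHS = 1000 - 1 = 999; 1000 > 999 — holds
Hence LHS − RHS is never zero or negative, i.e. LHS > RHS throughout, so the relation holds for every integer in [-1000, 1000].

(B) x = 0: 0 < 0 — FAILS

Only (B) has a counterexample.

Answer: B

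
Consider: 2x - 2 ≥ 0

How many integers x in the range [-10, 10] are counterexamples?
Counterexamples in [-10, 10]: {-10, -9, -8, -7, -6, -5, -4, -3, -2, -1, 0}.

Counting them gives 11 values.

Answer: 11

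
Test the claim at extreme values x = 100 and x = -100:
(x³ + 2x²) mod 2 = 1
x = 100: LHS = (100³ + 2·100²) mod 2 = 1020000 mod 2 = 0; 0 = 1 — FAILS
x = -100: LHS = ((-100)³ + 2·(-100)²) mod 2 = (-980000) mod 2 = 0; 0 = 1 — FAILS

Answer: No, fails for both x = 100 and x = -100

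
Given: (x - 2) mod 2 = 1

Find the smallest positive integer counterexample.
Testing positive integers:
x = 1: LHS = (1 - 2) mod 2 = (-1) mod 2 = 1; 1 = 1 — holds
x = 2: LHS = (2 - 2) mod 2 = 0 mod 2 = 0; 0 = 1 — FAILS  ← smallest positive counterexample

Answer: x = 2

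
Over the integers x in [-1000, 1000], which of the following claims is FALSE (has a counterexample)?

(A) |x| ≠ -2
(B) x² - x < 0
(A) An absolute value is never negative, so the left side is ≥ 0 for every x, while the right side is -2. Tightest case in [-1000, 1000] is x = 0:
x = 0: LHS = |0| = 0; 0 ≠ -2 — holds
Hence LHS − RHS is never 0, i.e. the two sides are never equal, so the relation holds for every integer in [-1000, 1000].

(B) x = 0: LHS = 0² - 0 = 0; 0 < 0 — FAILS

Only (B) has a counterexample.

Answer: B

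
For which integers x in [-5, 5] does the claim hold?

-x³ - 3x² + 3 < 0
Holds for: {-2, 1, 2, 3, 4, 5}
Fails for: {-5, -4, -3, -1, 0}

Answer: {-2, 1, 2, 3, 4, 5}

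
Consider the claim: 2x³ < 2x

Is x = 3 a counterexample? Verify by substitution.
Substitute x = 3 into the relation:
x = 3: LHS = 2·3³ = 54, RHS = 2·3 = 6; 54 < 6 — FAILS

Since the claim fails at x = 3, this value is a counterexample.

Answer: Yes, x = 3 is a counterexample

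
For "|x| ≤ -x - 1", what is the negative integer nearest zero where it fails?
Testing negative integers from -1 downward:
x = -1: LHS = |-1| = 1, RHS = -(-1) - 1 = 0; 1 ≤ 0 — FAILS  ← closest negative counterexample to 0

Answer: x = -1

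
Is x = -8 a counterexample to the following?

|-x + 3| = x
Substitute x = -8 into the relation:
x = -8: LHS = |-(-8) + 3| = |11| = 11; 11 = -8 — FAILS

Since the claim fails at x = -8, this value is a counterexample.

Answer: Yes, x = -8 is a counterexample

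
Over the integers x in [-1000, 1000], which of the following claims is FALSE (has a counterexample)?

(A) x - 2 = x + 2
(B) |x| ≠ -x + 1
(A) x = 0: LHS = 0 - 2 = -2, RHS = 0 + 2 = 2; -2 = 2 — FAILS

(B) Track d = LHS − RHS over the integers in [-1000, 1000]. Equality would need d = 0, but d changes sign only between consecutive integers, jumping over 0:
x = 0: LHS = |0| = 0, RHS = -0 + 1 = 1; 0 ≠ 1 — holds  (d = -1)
x = 1: LHS = |1| = 1, RHS = -1 + 1 = 0; 1 ≠ 0 — holds  (d = 1)
Away from these crossings d keeps a constant sign, and checking every integer in [-1000, 1000] confirms d ≠ 0 throughout. Hence the two sides are never equal, so the relation holds for every integer in [-1000, 1000].

Only (A) has a counterexample.

Answer: A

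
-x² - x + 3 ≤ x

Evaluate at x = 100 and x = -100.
x = 100: LHS = -100² - 100 + 3 = -10097; -10097 ≤ 100 — holds
x = -100: LHS = -(-100)² - (-100) + 3 = -9897; -9897 ≤ -100 — holds

Answer: Yes, holds for both x = 100 and x = -100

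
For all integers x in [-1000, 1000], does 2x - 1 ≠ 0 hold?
Track d = LHS − RHS over the integers in [-1000, 1000]. Equality would need d = 0, but d changes sign only between consecutive integers, jumping over 0:
x = 0: LHS = 2·0 - 1 = -1; -1 ≠ 0 — holds  (d = -1)
x = 1: LHS = 2·1 - 1 = 1; 1 ≠ 0 — holds  (d = 1)
Away from these crossings d keeps a constant sign, and checking every integer in [-1000, 1000] confirms d ≠ 0 throughout. Hence the two sides are never equal, so the relation holds for every integer in [-1000, 1000].

No counterexample exists.

Answer: True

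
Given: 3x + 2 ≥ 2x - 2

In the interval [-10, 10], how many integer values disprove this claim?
Counterexamples in [-10, 10]: {-10, -9, -8, -7, -6, -5}.

Counting them gives 6 values.

Answer: 6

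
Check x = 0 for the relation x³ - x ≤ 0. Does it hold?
x = 0: LHS = 0³ - 0 = 0; 0 ≤ 0 — holds

The relation is satisfied at x = 0.

Answer: Yes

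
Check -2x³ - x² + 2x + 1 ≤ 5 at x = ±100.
x = 100: LHS = -2·100³ - 100² + 2·100 + 1 = -2009799; -2009799 ≤ 5 — holds
x = -100: LHS = -2·(-100)³ - (-100)² + 2·(-100) + 1 = 1989801; 1989801 ≤ 5 — FAILS

Answer: Partially: holds for x = 100, fails for x = -100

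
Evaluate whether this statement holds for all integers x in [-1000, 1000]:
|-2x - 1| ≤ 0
The claim fails at x = 0:
x = 0: LHS = |-2·0 - 1| = |-1| = 1; 1 ≤ 0 — FAILS

Because a single integer refutes it, the statement is false.

Answer: False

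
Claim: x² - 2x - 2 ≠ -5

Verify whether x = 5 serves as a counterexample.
Substitute x = 5 into the relation:
x = 5: LHS = 5² - 2·5 - 2 = 13; 13 ≠ -5 — holds

The relation holds at x = 5, so it is not a counterexample.

Answer: No, x = 5 is not a counterexample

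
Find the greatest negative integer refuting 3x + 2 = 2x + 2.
Testing negative integers from -1 downward:
x = -1: LHS = 3·(-1) + 2 = -1, RHS = 2·(-1) + 2 = 0; -1 = 0 — FAILS  ← closest negative counterexample to 0

Answer: x = -1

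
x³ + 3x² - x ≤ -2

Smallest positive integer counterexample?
Testing positive integers:
x = 1: LHS = 1³ + 3·1² - 1 = 3; 3 ≤ -2 — FAILS  ← smallest positive counterexample

Answer: x = 1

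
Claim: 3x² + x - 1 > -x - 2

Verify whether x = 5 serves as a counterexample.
Substitute x = 5 into the relation:
x = 5: LHS = 3·5² + 5 - 1 = 79, RHS = -5 - 2 = -7; 79 > -7 — holds

The relation holds at x = 5, so it is not a counterexample.

Answer: No, x = 5 is not a counterexample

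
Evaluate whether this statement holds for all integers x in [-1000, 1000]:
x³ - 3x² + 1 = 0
The claim fails at x = 0:
x = 0: LHS = 0³ - 3·0² + 1 = 1; 1 = 0 — FAILS

Because a single integer refutes it, the statement is false.

Answer: False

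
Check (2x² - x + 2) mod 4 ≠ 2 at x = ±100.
x = 100: LHS = (2·100² - 100 + 2) mod 4 = 19902 mod 4 = 2; 2 ≠ 2 — FAILS
x = -100: LHS = (2·(-100)² - (-100) + 2) mod 4 = 20102 mod 4 = 2; 2 ≠ 2 — FAILS

Answer: No, fails for both x = 100 and x = -100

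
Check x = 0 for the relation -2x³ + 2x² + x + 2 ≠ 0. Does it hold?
x = 0: LHS = -2·0³ + 2·0² + 0 + 2 = 2; 2 ≠ 0 — holds

The relation is satisfied at x = 0.

Answer: Yes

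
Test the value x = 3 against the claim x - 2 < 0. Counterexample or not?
Substitute x = 3 into the relation:
x = 3: LHS = 3 - 2 = 1; 1 < 0 — FAILS

Since the claim fails at x = 3, this value is a counterexample.

Answer: Yes, x = 3 is a counterexample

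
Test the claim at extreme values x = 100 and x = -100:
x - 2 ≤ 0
x = 100: LHS = 100 - 2 = 98; 98 ≤ 0 — FAILS
x = -100: LHS = (-100) - 2 = -102; -102 ≤ 0 — holds

Answer: Partially: fails for x = 100, holds for x = -100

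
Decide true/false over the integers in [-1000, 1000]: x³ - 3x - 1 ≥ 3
The claim fails at x = 0:
x = 0: LHS = 0³ - 3·0 - 1 = -1; -1 ≥ 3 — FAILS

Because a single integer refutes it, the statement is false.

Answer: False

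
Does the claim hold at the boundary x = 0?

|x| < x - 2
x = 0: LHS = |0| = 0, RHS = 0 - 2 = -2; 0 < -2 — FAILS

The relation fails at x = 0, so x = 0 is a counterexample.

Answer: No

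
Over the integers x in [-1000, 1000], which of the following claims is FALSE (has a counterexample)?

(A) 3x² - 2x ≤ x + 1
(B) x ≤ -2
(A) x = -1: LHS = 3·(-1)² - 2·(-1) = 5, RHS = (-1) + 1 = 0; 5 ≤ 0 — FAILS
(B) x = 0: 0 ≤ -2 — FAILS

Answer: Both A and B are false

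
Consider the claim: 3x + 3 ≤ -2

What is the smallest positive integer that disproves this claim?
Testing positive integers:
x = 1: LHS = 3·1 + 3 = 6; 6 ≤ -2 — FAILS  ← smallest positive counterexample

Answer: x = 1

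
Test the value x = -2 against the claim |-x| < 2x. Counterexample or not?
Substitute x = -2 into the relation:
x = -2: LHS = |-(-2)| = |2| = 2, RHS = 2·(-2) = -4; 2 < -4 — FAILS

Since the claim fails at x = -2, this value is a counterexample.

Answer: Yes, x = -2 is a counterexample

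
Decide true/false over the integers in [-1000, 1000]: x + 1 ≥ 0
The claim fails at x = -2:
x = -2: LHS = (-2) + 1 = -1; -1 ≥ 0 — FAILS

Because a single integer refutes it, the statement is false.

Answer: False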